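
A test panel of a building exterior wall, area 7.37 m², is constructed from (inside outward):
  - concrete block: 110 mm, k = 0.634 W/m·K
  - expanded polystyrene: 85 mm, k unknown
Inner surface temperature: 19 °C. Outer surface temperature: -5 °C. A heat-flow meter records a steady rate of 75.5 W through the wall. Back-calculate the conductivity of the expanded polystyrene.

Treating each layer as a thermal resistance in series:
R_concrete block = L/(kA) = 0.11/(0.634×7.37) = 0.02354 K/W
Sum of known resistances R_other = 0.02354 K/W
Total R = ΔT/Q = 24/75.5 = 0.3179 K/W
R_expanded polystyrene = R_total − R_other = 0.2943 K/W
k = L/(R·A) = 0.085/(0.2943×7.37)

k ≈ 0.0392 W/(m·K)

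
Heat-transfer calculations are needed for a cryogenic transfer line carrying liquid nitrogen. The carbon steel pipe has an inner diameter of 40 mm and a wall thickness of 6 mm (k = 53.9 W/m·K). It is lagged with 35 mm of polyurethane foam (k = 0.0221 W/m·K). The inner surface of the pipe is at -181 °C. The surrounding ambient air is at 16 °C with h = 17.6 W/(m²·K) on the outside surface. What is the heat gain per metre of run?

q′ ≈ 31.3 W/m

Radial resistances (cylindrical: R_cond = ln(r_o/r_i)/(2πkL), R_conv = 1/(h·2πrL)):
R_carbon steel pipe wall = ln(26/20)/(2π×53.9×1) = 7.747×10^-4 K/W
R_polyurethane foam = ln(61/26)/(2π×0.0221×1) = 6.141 K/W
R_outer film = 1/(h_o·2πr_oL) = 1/(17.6×2π×0.061×1) = 0.1482 K/W
R_total = 6.29 K/W
Q = ΔT/R_total = 197/6.29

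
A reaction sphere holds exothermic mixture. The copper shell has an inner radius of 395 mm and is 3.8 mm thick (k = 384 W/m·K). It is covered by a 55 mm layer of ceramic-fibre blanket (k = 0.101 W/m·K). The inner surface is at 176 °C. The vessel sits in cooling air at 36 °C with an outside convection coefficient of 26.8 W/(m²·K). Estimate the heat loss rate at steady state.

For a spherical shell R = (1/r₁ − 1/r₂)/(4πk); film R = 1/(h·4πr²). In series:
R_copper shell = (1/0.395 − 1/0.3988)/(4π×384) = 4.999×10^-6 K/W
R_ceramic-fibre blanket = (1/0.3988 − 1/0.4538)/(4π×0.101) = 0.2394 K/W
R_outer film = 1/(h·4πr_o²) = 1/(26.8×4π×0.4538²) = 0.01442 K/W
R_total = 0.2539 K/W
Q = ΔT/R_total = 140/0.2539

Q ≈ 551 W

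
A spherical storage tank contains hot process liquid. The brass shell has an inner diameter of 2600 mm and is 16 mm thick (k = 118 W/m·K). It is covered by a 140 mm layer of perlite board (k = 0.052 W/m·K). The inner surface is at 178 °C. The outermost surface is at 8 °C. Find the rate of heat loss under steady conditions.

Q ≈ 1520 W

Spherical conduction: R = (1/r_in − 1/r_out)/(4πk) per layer; series-sum.
R_brass shell = (1/1.3 − 1/1.316)/(4π×118) = 6.307×10^-6 K/W
R_perlite board = (1/1.316 − 1/1.456)/(4π×0.052) = 0.1118 K/W
R_total = 0.1118 K/W
Q = ΔT/R_total = 170/0.1118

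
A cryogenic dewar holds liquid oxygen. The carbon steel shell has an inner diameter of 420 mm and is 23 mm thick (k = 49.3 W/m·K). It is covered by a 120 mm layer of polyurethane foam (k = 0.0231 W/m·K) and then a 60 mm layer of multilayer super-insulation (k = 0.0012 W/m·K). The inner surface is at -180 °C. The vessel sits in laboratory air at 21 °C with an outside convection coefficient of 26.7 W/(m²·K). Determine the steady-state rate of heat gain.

Spherical conduction: R = (1/r_in − 1/r_out)/(4πk) per layer; series-sum.
R_carbon steel shell = (1/0.21 − 1/0.233)/(4π×49.3) = 7.587×10^-4 K/W
R_polyurethane foam = (1/0.233 − 1/0.353)/(4π×0.0231) = 5.026 K/W
R_multilayer super-insulation = (1/0.353 − 1/0.413)/(4π×0.0012) = 27.29 K/W
R_outer film = 1/(h·4πr_o²) = 1/(26.7×4π×0.413²) = 0.01747 K/W
R_total = 32.34 K/W
Q = ΔT/R_total = 201/32.34

Q ≈ 6.22 W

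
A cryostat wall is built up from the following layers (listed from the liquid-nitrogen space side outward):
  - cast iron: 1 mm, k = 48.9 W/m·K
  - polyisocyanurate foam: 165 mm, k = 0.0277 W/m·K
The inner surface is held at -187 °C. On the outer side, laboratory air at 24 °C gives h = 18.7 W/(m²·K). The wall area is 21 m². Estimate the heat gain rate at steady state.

Thermal resistances in series:
R_cast iron = L/(kA) = 0.001/(48.9×21) = 9.738×10^-7 K/W
R_polyisocyanurate foam = L/(kA) = 0.165/(0.0277×21) = 0.2837 K/W
R_outer film = 1/(h_o·A) = 1/(18.7×21) = 0.002546 K/W
R_total = 0.2862 K/W
Q = ΔT / R_total = 211 / 0.2862

Q ≈ 737 W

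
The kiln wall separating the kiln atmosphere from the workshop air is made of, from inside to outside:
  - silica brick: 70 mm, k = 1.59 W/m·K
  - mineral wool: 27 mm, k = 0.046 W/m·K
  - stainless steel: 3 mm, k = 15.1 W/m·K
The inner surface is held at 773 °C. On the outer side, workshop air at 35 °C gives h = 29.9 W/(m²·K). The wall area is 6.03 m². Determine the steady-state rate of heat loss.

Model the wall as resistances in series:
R_silica brick = L/(kA) = 0.07/(1.59×6.03) = 0.007301 K/W
R_mineral wool = L/(kA) = 0.027/(0.046×6.03) = 0.09734 K/W
R_stainless steel = L/(kA) = 0.003/(15.1×6.03) = 3.295×10^-5 K/W
R_outer film = 1/(h_o·A) = 1/(29.9×6.03) = 0.005546 K/W
R_total = 0.1102 K/W
Q = ΔT / R_total = 738 / 0.1102

Q ≈ 6700 W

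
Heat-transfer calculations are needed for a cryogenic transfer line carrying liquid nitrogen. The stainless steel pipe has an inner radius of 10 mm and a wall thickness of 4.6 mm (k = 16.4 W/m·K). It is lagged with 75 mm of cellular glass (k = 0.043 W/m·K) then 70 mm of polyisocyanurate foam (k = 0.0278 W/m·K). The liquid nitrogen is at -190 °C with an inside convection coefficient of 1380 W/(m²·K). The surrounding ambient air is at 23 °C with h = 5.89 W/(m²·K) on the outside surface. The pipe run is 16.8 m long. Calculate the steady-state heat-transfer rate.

Q ≈ 351 W

Radial resistances (cylindrical: R_cond = ln(r_o/r_i)/(2πkL), R_conv = 1/(h·2πrL)):
R_inner film = 1/(h_i·2πr₁L) = 1/(1380×2π×0.01×16.8) = 6.865×10^-4 K/W
R_stainless steel pipe wall = ln(14.6/10)/(2π×16.4×16.8) = 2.186×10^-4 K/W
R_cellular glass = ln(89.6/14.6)/(2π×0.043×16.8) = 0.3997 K/W
R_polyisocyanurate foam = ln(159.6/89.6)/(2π×0.0278×16.8) = 0.1967 K/W
R_outer film = 1/(h_o·2πr_oL) = 1/(5.89×2π×0.1596×16.8) = 0.01008 K/W
R_total = 0.6074 K/W
Q = ΔT/R_total = 213/0.6074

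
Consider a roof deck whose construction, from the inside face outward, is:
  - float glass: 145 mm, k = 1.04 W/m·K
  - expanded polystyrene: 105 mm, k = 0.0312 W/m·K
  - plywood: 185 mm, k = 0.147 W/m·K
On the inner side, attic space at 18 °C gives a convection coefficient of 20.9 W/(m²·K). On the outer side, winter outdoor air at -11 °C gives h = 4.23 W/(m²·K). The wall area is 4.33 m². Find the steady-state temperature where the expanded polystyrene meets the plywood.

T ≈ -2.41 °C

Series thermal resistances:
R_inner film = 1/(h_i·A) = 1/(20.9×4.33) = 0.01105 K/W
R_float glass = L/(kA) = 0.145/(1.04×4.33) = 0.0322 K/W
R_expanded polystyrene = L/(kA) = 0.105/(0.0312×4.33) = 0.7772 K/W
R_plywood = L/(kA) = 0.185/(0.147×4.33) = 0.2906 K/W
R_outer film = 1/(h_o·A) = 1/(4.23×4.33) = 0.0546 K/W
R_total = 1.166 K/W;  Q = ΔT/R_total = 29/1.166 = 24.88 W
T_interface = T_inner − Q·ΣR(inner→interface) = 18 − 24.9×0.8205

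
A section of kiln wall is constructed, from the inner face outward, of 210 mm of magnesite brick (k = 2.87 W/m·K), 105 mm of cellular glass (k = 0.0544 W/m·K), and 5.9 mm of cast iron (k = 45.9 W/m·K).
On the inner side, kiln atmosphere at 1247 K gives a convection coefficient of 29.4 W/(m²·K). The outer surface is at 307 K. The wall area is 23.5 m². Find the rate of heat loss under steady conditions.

Q ≈ 10800 W

Model the wall as resistances in series:
R_inner film = 1/(h_i·A) = 1/(29.4×23.5) = 0.001447 K/W
R_magnesite brick = L/(kA) = 0.21/(2.87×23.5) = 0.003114 K/W
R_cellular glass = L/(kA) = 0.105/(0.0544×23.5) = 0.08213 K/W
R_cast iron = L/(kA) = 0.0059/(45.9×23.5) = 5.47×10^-6 K/W
R_total = 0.0867 K/W
Q = ΔT / R_total = 940 / 0.0867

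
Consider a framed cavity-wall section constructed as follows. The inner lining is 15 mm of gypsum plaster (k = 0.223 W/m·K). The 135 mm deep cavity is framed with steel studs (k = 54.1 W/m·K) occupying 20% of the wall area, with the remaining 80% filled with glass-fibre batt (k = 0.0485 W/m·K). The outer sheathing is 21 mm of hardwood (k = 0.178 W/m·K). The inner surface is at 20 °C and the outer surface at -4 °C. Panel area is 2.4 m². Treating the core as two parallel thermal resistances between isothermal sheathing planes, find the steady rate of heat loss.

Sheathing layers in series; stud and cavity paths in parallel between them.
R_inner = 0.015/(0.223×2.4) = 0.02803 K/W
R_stud  = 0.135/(54.1×0.2×2.4) = 0.005199 K/W
R_cav   = 0.135/(0.0485×0.8×2.4) = 1.45 K/W
1/R_core = 1/R_stud + 1/R_cav → R_core = 0.00518 K/W
R_outer = 0.021/(0.178×2.4) = 0.04916 K/W
R_total = 0.08236 K/W
Q = ΔT/R_total = 24/0.08236

Q ≈ 291 W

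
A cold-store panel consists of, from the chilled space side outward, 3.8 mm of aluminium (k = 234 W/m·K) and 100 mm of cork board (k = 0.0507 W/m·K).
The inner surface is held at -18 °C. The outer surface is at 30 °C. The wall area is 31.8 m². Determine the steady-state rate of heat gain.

Using the resistance-network approach (series):
R_aluminium = L/(kA) = 0.0038/(234×31.8) = 5.107×10^-7 K/W
R_cork board = L/(kA) = 0.1/(0.0507×31.8) = 0.06202 K/W
R_total = 0.06203 K/W
Q = ΔT / R_total = 48 / 0.06203

Q ≈ 774 W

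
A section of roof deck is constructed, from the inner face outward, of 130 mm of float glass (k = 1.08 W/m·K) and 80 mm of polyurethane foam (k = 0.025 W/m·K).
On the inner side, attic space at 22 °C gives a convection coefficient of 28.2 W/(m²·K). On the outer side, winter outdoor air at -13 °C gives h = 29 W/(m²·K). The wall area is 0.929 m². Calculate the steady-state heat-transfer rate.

Thermal resistances in series:
R_inner film = 1/(h_i·A) = 1/(28.2×0.929) = 0.03817 K/W
R_float glass = L/(kA) = 0.13/(1.08×0.929) = 0.1296 K/W
R_polyurethane foam = L/(kA) = 0.08/(0.025×0.929) = 3.445 K/W
R_outer film = 1/(h_o·A) = 1/(29×0.929) = 0.03712 K/W
R_total = 3.649 K/W
Q = ΔT / R_total = 35 / 3.649

Q ≈ 9.59 W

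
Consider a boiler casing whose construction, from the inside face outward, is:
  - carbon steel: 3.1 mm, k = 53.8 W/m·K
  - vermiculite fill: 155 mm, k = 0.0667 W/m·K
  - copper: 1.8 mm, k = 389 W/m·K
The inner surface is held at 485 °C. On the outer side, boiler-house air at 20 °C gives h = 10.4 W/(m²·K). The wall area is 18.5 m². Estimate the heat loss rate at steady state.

Q ≈ 3550 W

Treating each layer as a thermal resistance in series:
R_carbon steel = L/(kA) = 0.0031/(53.8×18.5) = 3.115×10^-6 K/W
R_vermiculite fill = L/(kA) = 0.155/(0.0667×18.5) = 0.1256 K/W
R_copper = L/(kA) = 0.0018/(389×18.5) = 2.501×10^-7 K/W
R_outer film = 1/(h_o·A) = 1/(10.4×18.5) = 0.005198 K/W
R_total = 0.1308 K/W
Q = ΔT / R_total = 465 / 0.1308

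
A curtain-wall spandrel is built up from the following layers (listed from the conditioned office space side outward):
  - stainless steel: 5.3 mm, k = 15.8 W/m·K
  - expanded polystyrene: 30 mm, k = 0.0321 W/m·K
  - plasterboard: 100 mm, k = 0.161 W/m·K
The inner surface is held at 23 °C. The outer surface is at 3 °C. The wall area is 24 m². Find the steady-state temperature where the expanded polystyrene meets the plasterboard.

Series thermal resistances:
R_stainless steel = L/(kA) = 0.0053/(15.8×24) = 1.398×10^-5 K/W
R_expanded polystyrene = L/(kA) = 0.03/(0.0321×24) = 0.03894 K/W
R_plasterboard = L/(kA) = 0.1/(0.161×24) = 0.02588 K/W
R_total = 0.06483 K/W;  Q = ΔT/R_total = 20/0.06483 = 308.5 W
T_interface = T_inner − Q·ΣR(inner→interface) = 23 − 308×0.03895

T ≈ 11 °C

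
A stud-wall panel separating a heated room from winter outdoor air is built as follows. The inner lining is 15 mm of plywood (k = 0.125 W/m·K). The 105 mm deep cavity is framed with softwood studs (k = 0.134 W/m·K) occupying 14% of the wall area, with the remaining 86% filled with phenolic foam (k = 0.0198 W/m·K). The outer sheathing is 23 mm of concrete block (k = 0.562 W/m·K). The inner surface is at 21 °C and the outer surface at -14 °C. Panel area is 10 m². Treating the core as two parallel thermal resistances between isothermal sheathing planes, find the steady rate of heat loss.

Q ≈ 113 W

Sheathing layers in series; stud and cavity paths in parallel between them.
R_inner = 0.015/(0.125×10) = 0.012 K/W
R_stud  = 0.105/(0.134×0.14×10) = 0.5597 K/W
R_cav   = 0.105/(0.0198×0.86×10) = 0.6166 K/W
1/R_core = 1/R_stud + 1/R_cav → R_core = 0.2934 K/W
R_outer = 0.023/(0.562×10) = 0.004093 K/W
R_total = 0.3095 K/W
Q = ΔT/R_total = 35/0.3095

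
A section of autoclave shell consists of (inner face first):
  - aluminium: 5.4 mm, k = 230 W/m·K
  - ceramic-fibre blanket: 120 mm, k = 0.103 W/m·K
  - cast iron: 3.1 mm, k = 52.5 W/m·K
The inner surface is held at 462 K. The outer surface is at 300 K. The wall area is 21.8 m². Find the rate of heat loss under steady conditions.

Q ≈ 3030 W

Using the resistance-network approach (series):
R_aluminium = L/(kA) = 0.0054/(230×21.8) = 1.077×10^-6 K/W
R_ceramic-fibre blanket = L/(kA) = 0.12/(0.103×21.8) = 0.05344 K/W
R_cast iron = L/(kA) = 0.0031/(52.5×21.8) = 2.709×10^-6 K/W
R_total = 0.05345 K/W
Q = ΔT / R_total = 162 / 0.05345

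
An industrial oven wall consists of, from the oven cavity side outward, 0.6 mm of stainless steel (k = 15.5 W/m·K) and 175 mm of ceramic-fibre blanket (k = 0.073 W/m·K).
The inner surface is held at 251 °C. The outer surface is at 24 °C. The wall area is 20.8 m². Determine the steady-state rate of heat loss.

Q ≈ 1970 W

Treating each layer as a thermal resistance in series:
R_stainless steel = L/(kA) = 0.0006/(15.5×20.8) = 1.861×10^-6 K/W
R_ceramic-fibre blanket = L/(kA) = 0.175/(0.073×20.8) = 0.1153 K/W
R_total = 0.1153 K/W
Q = ΔT / R_total = 227 / 0.1153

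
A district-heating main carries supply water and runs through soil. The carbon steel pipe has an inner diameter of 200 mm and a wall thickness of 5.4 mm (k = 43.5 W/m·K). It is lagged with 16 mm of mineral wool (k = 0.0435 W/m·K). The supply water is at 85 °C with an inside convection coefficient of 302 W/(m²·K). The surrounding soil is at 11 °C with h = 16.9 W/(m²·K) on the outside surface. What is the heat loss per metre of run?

q′ ≈ 123 W/m

Per-layer cylindrical resistances, series-summed:
R_inner film = 1/(h_i·2πr₁L) = 1/(302×2π×0.1×1) = 0.00527 K/W
R_carbon steel pipe wall = ln(105.4/100)/(2π×43.5×1) = 1.924×10^-4 K/W
R_mineral wool = ln(121.4/105.4)/(2π×0.0435×1) = 0.5171 K/W
R_outer film = 1/(h_o·2πr_oL) = 1/(16.9×2π×0.1214×1) = 0.07757 K/W
R_total = 0.6001 K/W
Q = ΔT/R_total = 74/0.6001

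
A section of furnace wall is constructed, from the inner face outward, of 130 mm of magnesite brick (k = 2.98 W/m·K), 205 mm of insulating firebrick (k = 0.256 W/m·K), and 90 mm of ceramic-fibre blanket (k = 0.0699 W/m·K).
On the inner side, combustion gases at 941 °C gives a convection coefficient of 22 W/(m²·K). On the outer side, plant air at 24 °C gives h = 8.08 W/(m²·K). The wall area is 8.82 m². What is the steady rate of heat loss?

Model the wall as resistances in series:
R_inner film = 1/(h_i·A) = 1/(22×8.82) = 0.005154 K/W
R_magnesite brick = L/(kA) = 0.13/(2.98×8.82) = 0.004946 K/W
R_insulating firebrick = L/(kA) = 0.205/(0.256×8.82) = 0.09079 K/W
R_ceramic-fibre blanket = L/(kA) = 0.09/(0.0699×8.82) = 0.146 K/W
R_outer film = 1/(h_o·A) = 1/(8.08×8.82) = 0.01403 K/W
R_total = 0.2609 K/W
Q = ΔT / R_total = 917 / 0.2609

Q ≈ 3510 W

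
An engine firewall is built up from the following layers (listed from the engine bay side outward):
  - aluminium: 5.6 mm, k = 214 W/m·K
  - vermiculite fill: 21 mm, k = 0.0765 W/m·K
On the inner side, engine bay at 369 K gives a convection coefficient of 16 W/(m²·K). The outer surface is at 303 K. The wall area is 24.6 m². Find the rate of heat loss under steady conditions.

Q ≈ 4820 W

Thermal resistances in series:
R_inner film = 1/(h_i·A) = 1/(16×24.6) = 0.002541 K/W
R_aluminium = L/(kA) = 0.0056/(214×24.6) = 1.064×10^-6 K/W
R_vermiculite fill = L/(kA) = 0.021/(0.0765×24.6) = 0.01116 K/W
R_total = 0.0137 K/W
Q = ΔT / R_total = 66 / 0.0137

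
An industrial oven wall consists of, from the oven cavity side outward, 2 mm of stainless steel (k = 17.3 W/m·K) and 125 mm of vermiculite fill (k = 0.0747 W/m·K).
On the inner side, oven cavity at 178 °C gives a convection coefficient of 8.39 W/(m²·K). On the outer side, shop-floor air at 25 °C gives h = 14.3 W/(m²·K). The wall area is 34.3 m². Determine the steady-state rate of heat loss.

Q ≈ 2820 W

Thermal resistances in series:
R_inner film = 1/(h_i·A) = 1/(8.39×34.3) = 0.003475 K/W
R_stainless steel = L/(kA) = 0.002/(17.3×34.3) = 3.37×10^-6 K/W
R_vermiculite fill = L/(kA) = 0.125/(0.0747×34.3) = 0.04879 K/W
R_outer film = 1/(h_o·A) = 1/(14.3×34.3) = 0.002039 K/W
R_total = 0.0543 K/W
Q = ΔT / R_total = 153 / 0.0543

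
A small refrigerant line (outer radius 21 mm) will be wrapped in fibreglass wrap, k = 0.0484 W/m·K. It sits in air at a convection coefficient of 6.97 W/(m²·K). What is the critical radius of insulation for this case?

r_cr ≈ 6.94 mm

For a cylinder r_cr = k/h = 0.0484/6.97
r_cr = 6.94 mm; since the bare radius (21 mm) is above r_cr, any added insulation will reduce heat loss.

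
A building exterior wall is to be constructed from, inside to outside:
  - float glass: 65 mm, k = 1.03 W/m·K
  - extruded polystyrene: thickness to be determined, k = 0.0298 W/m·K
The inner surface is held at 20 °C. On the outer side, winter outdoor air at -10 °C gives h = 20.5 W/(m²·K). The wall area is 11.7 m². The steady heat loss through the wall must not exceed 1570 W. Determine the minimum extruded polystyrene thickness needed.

Using the resistance-network approach (series):
R_float glass = L/(kA) = 0.065/(1.03×11.7) = 0.005394 K/W
R_outer film = 1/(h_o·A) = 1/(20.5×11.7) = 0.004169 K/W
Sum of the known resistances R_other = 0.009563 K/W
Required total resistance R_tot = ΔT/Q_allow = 30/1570 = 0.01911 K/W
R_extruded polystyrene = R_tot − R_other = 0.009545 K/W
L = R·k·A = 0.009545×0.0298×11.7

L ≈ 3.33 mm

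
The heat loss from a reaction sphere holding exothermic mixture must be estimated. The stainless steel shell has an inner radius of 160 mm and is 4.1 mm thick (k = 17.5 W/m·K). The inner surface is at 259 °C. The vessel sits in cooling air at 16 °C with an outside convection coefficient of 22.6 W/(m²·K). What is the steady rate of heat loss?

For a spherical shell R = (1/r₁ − 1/r₂)/(4πk); film R = 1/(h·4πr²). In series:
R_stainless steel shell = (1/0.16 − 1/0.1641)/(4π×17.5) = 7.101×10^-4 K/W
R_outer film = 1/(h·4πr_o²) = 1/(22.6×4π×0.1641²) = 0.1308 K/W
R_total = 0.1315 K/W
Q = ΔT/R_total = 243/0.1315

Q ≈ 1850 W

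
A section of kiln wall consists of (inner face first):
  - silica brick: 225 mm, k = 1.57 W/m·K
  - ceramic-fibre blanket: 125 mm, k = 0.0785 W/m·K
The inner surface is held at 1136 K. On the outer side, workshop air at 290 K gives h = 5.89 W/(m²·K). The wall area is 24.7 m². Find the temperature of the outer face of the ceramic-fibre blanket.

Treating each layer as a thermal resistance in series:
R_silica brick = L/(kA) = 0.225/(1.57×24.7) = 0.005802 K/W
R_ceramic-fibre blanket = L/(kA) = 0.125/(0.0785×24.7) = 0.06447 K/W
R_outer film = 1/(h_o·A) = 1/(5.89×24.7) = 0.006874 K/W
R_total = 0.07714 K/W;  Q = ΔT/R_total = 846/0.07714 = 10970 W
T_interface = T_inner − Q·ΣR(inner→interface) = 1136 − 11000×0.07027

T ≈ 365 K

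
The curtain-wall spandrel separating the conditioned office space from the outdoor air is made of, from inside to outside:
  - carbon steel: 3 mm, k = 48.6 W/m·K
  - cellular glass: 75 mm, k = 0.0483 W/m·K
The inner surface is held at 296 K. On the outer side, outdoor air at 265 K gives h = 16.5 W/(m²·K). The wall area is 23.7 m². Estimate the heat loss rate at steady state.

Q ≈ 455 W

Using the resistance-network approach (series):
R_carbon steel = L/(kA) = 0.003/(48.6×23.7) = 2.605×10^-6 K/W
R_cellular glass = L/(kA) = 0.075/(0.0483×23.7) = 0.06552 K/W
R_outer film = 1/(h_o·A) = 1/(16.5×23.7) = 0.002557 K/W
R_total = 0.06808 K/W
Q = ΔT / R_total = 31 / 0.06808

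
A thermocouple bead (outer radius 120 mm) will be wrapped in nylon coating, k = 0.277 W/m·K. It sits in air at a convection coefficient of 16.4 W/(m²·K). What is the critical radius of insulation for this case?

r_cr ≈ 33.8 mm

For a sphere r_cr = 2k/h = 2×0.277/16.4
r_cr = 33.8 mm; since the bare radius (120 mm) is above r_cr, any added insulation will reduce heat loss.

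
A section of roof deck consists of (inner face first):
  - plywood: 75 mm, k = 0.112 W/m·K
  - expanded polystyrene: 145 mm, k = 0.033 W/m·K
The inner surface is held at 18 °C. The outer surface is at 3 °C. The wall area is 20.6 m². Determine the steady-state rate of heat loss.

Q ≈ 61 W

Thermal resistances in series:
R_plywood = L/(kA) = 0.075/(0.112×20.6) = 0.03251 K/W
R_expanded polystyrene = L/(kA) = 0.145/(0.033×20.6) = 0.2133 K/W
R_total = 0.2458 K/W
Q = ΔT / R_total = 15 / 0.2458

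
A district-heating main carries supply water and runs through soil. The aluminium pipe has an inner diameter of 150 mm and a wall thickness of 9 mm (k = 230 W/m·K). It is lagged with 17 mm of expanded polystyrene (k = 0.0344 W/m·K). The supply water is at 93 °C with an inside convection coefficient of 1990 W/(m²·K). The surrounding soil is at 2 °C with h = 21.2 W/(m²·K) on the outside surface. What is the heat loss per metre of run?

q′ ≈ 98 W/m

Radial resistances (cylindrical: R_cond = ln(r_o/r_i)/(2πkL), R_conv = 1/(h·2πrL)):
R_inner film = 1/(h_i·2πr₁L) = 1/(1990×2π×0.075×1) = 0.001066 K/W
R_aluminium pipe wall = ln(84/75)/(2π×230×1) = 7.842×10^-5 K/W
R_expanded polystyrene = ln(101/84)/(2π×0.0344×1) = 0.8527 K/W
R_outer film = 1/(h_o·2πr_oL) = 1/(21.2×2π×0.101×1) = 0.07433 K/W
R_total = 0.9282 K/W
Q = ΔT/R_total = 91/0.9282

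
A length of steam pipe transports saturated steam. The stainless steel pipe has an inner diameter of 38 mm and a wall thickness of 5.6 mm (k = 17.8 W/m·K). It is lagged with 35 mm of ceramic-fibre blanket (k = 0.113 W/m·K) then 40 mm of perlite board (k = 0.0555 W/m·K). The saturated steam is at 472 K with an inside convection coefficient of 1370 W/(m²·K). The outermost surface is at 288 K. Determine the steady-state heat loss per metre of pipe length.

Radial resistances (cylindrical: R_cond = ln(r_o/r_i)/(2πkL), R_conv = 1/(h·2πrL)):
R_inner film = 1/(h_i·2πr₁L) = 1/(1370×2π×0.019×1) = 0.006114 K/W
R_stainless steel pipe wall = ln(24.6/19)/(2π×17.8×1) = 0.00231 K/W
R_ceramic-fibre blanket = ln(59.6/24.6)/(2π×0.113×1) = 1.246 K/W
R_perlite board = ln(99.6/59.6)/(2π×0.0555×1) = 1.473 K/W
R_total = 2.727 K/W
Q = ΔT/R_total = 184/2.727

q′ ≈ 67.5 W/m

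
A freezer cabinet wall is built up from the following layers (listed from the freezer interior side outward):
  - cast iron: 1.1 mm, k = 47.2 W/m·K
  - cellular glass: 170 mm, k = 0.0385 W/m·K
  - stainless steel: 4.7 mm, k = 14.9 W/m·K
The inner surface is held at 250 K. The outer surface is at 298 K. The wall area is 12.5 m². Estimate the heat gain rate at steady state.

Q ≈ 136 W

Series thermal resistances:
R_cast iron = L/(kA) = 0.0011/(47.2×12.5) = 1.864×10^-6 K/W
R_cellular glass = L/(kA) = 0.17/(0.0385×12.5) = 0.3532 K/W
R_stainless steel = L/(kA) = 0.0047/(14.9×12.5) = 2.523×10^-5 K/W
R_total = 0.3533 K/W
Q = ΔT / R_total = 48 / 0.3533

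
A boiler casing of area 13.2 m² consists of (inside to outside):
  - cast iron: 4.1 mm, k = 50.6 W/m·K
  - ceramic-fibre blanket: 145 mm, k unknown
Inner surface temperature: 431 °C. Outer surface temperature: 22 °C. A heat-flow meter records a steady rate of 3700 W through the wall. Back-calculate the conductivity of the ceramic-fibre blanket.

Model the wall as resistances in series:
R_cast iron = L/(kA) = 0.0041/(50.6×13.2) = 6.138×10^-6 K/W
Sum of known resistances R_other = 6.138×10^-6 K/W
Total R = ΔT/Q = 409/3700 = 0.1105 K/W
R_ceramic-fibre blanket = R_total − R_other = 0.1105 K/W
k = L/(R·A) = 0.145/(0.1105×13.2)

k ≈ 0.0994 W/(m·K)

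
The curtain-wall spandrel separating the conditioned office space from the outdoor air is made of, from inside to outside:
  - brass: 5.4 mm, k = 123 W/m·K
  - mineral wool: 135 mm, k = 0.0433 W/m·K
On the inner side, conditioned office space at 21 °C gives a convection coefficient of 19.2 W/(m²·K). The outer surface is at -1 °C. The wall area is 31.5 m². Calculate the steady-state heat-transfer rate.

Model the wall as resistances in series:
R_inner film = 1/(h_i·A) = 1/(19.2×31.5) = 0.001653 K/W
R_brass = L/(kA) = 0.0054/(123×31.5) = 1.394×10^-6 K/W
R_mineral wool = L/(kA) = 0.135/(0.0433×31.5) = 0.09898 K/W
R_total = 0.1006 K/W
Q = ΔT / R_total = 22 / 0.1006

Q ≈ 219 W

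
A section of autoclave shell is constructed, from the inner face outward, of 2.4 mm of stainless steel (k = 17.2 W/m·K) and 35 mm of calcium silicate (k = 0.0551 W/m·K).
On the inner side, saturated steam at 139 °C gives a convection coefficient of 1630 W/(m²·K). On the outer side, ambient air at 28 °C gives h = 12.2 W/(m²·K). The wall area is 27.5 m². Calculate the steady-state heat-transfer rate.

Model the wall as resistances in series:
R_inner film = 1/(h_i·A) = 1/(1630×27.5) = 2.231×10^-5 K/W
R_stainless steel = L/(kA) = 0.0024/(17.2×27.5) = 5.074×10^-6 K/W
R_calcium silicate = L/(kA) = 0.035/(0.0551×27.5) = 0.0231 K/W
R_outer film = 1/(h_o·A) = 1/(12.2×27.5) = 0.002981 K/W
R_total = 0.02611 K/W
Q = ΔT / R_total = 111 / 0.02611

Q ≈ 4250 W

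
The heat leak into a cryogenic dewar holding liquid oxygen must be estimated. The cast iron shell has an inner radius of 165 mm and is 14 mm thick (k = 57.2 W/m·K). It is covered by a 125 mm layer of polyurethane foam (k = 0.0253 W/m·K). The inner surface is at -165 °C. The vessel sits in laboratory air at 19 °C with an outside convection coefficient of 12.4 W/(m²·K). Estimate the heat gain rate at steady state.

Each spherical layer contributes R = (1/r_i − 1/r_o)/(4πk):
R_cast iron shell = (1/0.165 − 1/0.179)/(4π×57.2) = 6.595×10^-4 K/W
R_polyurethane foam = (1/0.179 − 1/0.304)/(4π×0.0253) = 7.225 K/W
R_outer film = 1/(h·4πr_o²) = 1/(12.4×4π×0.304²) = 0.06944 K/W
R_total = 7.295 K/W
Q = ΔT/R_total = 184/7.295

Q ≈ 25.2 W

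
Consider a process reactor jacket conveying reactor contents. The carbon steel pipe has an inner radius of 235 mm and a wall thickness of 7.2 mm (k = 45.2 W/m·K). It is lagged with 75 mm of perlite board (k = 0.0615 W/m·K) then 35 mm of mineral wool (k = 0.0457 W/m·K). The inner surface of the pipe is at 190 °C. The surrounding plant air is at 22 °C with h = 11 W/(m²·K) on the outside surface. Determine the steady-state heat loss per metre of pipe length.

q′ ≈ 152 W/m

Cylindrical conduction, so R = ln(r₂/r₁)/(2πkL) per layer, in series:
R_carbon steel pipe wall = ln(242.2/235)/(2π×45.2×1) = 1.063×10^-4 K/W
R_perlite board = ln(317.2/242.2)/(2π×0.0615×1) = 0.6981 K/W
R_mineral wool = ln(352.2/317.2)/(2π×0.0457×1) = 0.3645 K/W
R_outer film = 1/(h_o·2πr_oL) = 1/(11×2π×0.3522×1) = 0.04108 K/W
R_total = 1.104 K/W
Q = ΔT/R_total = 168/1.104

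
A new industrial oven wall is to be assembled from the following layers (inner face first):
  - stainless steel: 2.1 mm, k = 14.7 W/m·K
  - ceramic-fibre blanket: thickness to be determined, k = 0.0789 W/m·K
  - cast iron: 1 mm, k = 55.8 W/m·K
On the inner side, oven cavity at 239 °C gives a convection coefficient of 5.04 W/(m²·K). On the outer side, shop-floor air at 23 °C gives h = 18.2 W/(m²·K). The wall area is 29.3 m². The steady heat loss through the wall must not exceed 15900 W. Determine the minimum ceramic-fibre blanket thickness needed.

Using the resistance-network approach (series):
R_inner film = 1/(h_i·A) = 1/(5.04×29.3) = 0.006772 K/W
R_stainless steel = L/(kA) = 0.0021/(14.7×29.3) = 4.876×10^-6 K/W
R_cast iron = L/(kA) = 0.001/(55.8×29.3) = 6.116×10^-7 K/W
R_outer film = 1/(h_o·A) = 1/(18.2×29.3) = 0.001875 K/W
Sum of the known resistances R_other = 0.008653 K/W
Required total resistance R_tot = ΔT/Q_allow = 216/15900 = 0.01358 K/W
R_ceramic-fibre blanket = R_tot − R_other = 0.004932 K/W
L = R·k·A = 0.004932×0.0789×29.3

L ≈ 11.4 mm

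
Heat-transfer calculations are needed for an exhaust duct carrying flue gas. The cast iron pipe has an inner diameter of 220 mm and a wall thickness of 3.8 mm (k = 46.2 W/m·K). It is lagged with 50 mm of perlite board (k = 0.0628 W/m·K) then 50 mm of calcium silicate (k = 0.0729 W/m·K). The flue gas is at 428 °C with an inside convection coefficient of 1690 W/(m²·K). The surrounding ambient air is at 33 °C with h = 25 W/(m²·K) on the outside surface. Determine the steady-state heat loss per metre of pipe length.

Per-layer cylindrical resistances, series-summed:
R_inner film = 1/(h_i·2πr₁L) = 1/(1690×2π×0.11×1) = 8.561×10^-4 K/W
R_cast iron pipe wall = ln(113.8/110)/(2π×46.2×1) = 1.17×10^-4 K/W
R_perlite board = ln(163.8/113.8)/(2π×0.0628×1) = 0.923 K/W
R_calcium silicate = ln(213.8/163.8)/(2π×0.0729×1) = 0.5816 K/W
R_outer film = 1/(h_o·2πr_oL) = 1/(25×2π×0.2138×1) = 0.02978 K/W
R_total = 1.535 K/W
Q = ΔT/R_total = 395/1.535

q′ ≈ 257 W/m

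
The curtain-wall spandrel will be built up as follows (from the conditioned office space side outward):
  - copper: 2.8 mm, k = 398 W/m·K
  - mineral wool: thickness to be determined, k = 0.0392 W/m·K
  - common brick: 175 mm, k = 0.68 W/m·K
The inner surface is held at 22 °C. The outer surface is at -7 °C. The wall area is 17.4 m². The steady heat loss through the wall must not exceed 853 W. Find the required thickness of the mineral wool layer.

L ≈ 13.1 mm

Thermal resistances in series:
R_copper = L/(kA) = 0.0028/(398×17.4) = 4.043×10^-7 K/W
R_common brick = L/(kA) = 0.175/(0.68×17.4) = 0.01479 K/W
Sum of the known resistances R_other = 0.01479 K/W
Required total resistance R_tot = ΔT/Q_allow = 29/853 = 0.034 K/W
R_mineral wool = R_tot − R_other = 0.01921 K/W
L = R·k·A = 0.01921×0.0392×17.4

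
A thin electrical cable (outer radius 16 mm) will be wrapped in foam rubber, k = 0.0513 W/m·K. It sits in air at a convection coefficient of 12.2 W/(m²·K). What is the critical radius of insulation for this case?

r_cr ≈ 4.2 mm

For a cylinder r_cr = k/h = 0.0513/12.2
r_cr = 4.2 mm; since the bare radius (16 mm) is above r_cr, any added insulation will reduce heat loss.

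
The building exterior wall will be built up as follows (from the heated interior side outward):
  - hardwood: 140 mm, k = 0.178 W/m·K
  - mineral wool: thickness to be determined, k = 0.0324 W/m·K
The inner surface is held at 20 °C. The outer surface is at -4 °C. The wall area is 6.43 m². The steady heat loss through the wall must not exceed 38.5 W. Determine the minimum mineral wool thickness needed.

Thermal resistances in series:
R_hardwood = L/(kA) = 0.14/(0.178×6.43) = 0.1223 K/W
Sum of the known resistances R_other = 0.1223 K/W
Required total resistance R_tot = ΔT/Q_allow = 24/38.5 = 0.6234 K/W
R_mineral wool = R_tot − R_other = 0.5011 K/W
L = R·k·A = 0.5011×0.0324×6.43

L ≈ 104 mm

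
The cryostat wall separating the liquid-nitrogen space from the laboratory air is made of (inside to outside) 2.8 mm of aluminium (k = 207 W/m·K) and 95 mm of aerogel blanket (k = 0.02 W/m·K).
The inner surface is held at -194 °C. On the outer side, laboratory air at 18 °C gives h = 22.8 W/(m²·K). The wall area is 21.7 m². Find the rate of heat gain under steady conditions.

Thermal resistances in series:
R_aluminium = L/(kA) = 0.0028/(207×21.7) = 6.233×10^-7 K/W
R_aerogel blanket = L/(kA) = 0.095/(0.02×21.7) = 0.2189 K/W
R_outer film = 1/(h_o·A) = 1/(22.8×21.7) = 0.002021 K/W
R_total = 0.2209 K/W
Q = ΔT / R_total = 212 / 0.2209

Q ≈ 960 W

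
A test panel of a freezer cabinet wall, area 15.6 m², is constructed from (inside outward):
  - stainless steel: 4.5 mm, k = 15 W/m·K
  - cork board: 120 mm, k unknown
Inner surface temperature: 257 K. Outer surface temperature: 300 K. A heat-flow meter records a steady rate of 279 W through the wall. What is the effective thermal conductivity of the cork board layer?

k ≈ 0.0499 W/(m·K)

Model the wall as resistances in series:
R_stainless steel = L/(kA) = 0.0045/(15×15.6) = 1.923×10^-5 K/W
Sum of known resistances R_other = 1.923×10^-5 K/W
Total R = ΔT/Q = 43/279 = 0.1541 K/W
R_cork board = R_total − R_other = 0.1541 K/W
k = L/(R·A) = 0.12/(0.1541×15.6)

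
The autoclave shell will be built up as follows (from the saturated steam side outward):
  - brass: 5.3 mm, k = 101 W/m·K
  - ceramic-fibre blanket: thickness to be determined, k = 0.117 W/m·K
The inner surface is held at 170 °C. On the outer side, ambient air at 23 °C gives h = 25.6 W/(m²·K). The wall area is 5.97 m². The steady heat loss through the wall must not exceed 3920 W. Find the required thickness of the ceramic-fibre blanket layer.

Using the resistance-network approach (series):
R_brass = L/(kA) = 0.0053/(101×5.97) = 8.79×10^-6 K/W
R_outer film = 1/(h_o·A) = 1/(25.6×5.97) = 0.006543 K/W
Sum of the known resistances R_other = 0.006552 K/W
Required total resistance R_tot = ΔT/Q_allow = 147/3920 = 0.0375 K/W
R_ceramic-fibre blanket = R_tot − R_other = 0.03095 K/W
L = R·k·A = 0.03095×0.117×5.97

L ≈ 21.6 mm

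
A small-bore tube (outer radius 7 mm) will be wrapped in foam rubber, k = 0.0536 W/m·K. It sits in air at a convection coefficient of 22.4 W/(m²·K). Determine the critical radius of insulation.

For a cylinder r_cr = k/h = 0.0536/22.4
r_cr = 2.39 mm; since the bare radius (7 mm) is above r_cr, any added insulation will reduce heat loss.

r_cr ≈ 2.39 mm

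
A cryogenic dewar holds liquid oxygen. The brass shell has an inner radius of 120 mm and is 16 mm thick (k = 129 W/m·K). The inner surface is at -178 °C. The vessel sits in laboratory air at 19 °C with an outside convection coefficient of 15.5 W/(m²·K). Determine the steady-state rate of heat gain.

For a spherical shell R = (1/r₁ − 1/r₂)/(4πk); film R = 1/(h·4πr²). In series:
R_brass shell = (1/0.12 − 1/0.136)/(4π×129) = 6.048×10^-4 K/W
R_outer film = 1/(h·4πr_o²) = 1/(15.5×4π×0.136²) = 0.2776 K/W
R_total = 0.2782 K/W
Q = ΔT/R_total = 197/0.2782

Q ≈ 708 W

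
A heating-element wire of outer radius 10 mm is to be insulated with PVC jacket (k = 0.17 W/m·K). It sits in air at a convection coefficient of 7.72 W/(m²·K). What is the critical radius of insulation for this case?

r_cr ≈ 22 mm

For a cylinder r_cr = k/h = 0.17/7.72
r_cr = 22 mm; since the bare radius (10 mm) is below r_cr, adding a thin layer of insulation will *increase* heat loss.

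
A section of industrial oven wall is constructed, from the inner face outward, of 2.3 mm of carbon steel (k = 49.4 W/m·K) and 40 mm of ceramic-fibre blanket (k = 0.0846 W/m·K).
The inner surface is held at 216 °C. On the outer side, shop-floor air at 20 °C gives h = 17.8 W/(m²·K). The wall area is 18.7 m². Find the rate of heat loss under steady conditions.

Q ≈ 6930 W

Using the resistance-network approach (series):
R_carbon steel = L/(kA) = 0.0023/(49.4×18.7) = 2.49×10^-6 K/W
R_ceramic-fibre blanket = L/(kA) = 0.04/(0.0846×18.7) = 0.02528 K/W
R_outer film = 1/(h_o·A) = 1/(17.8×18.7) = 0.003004 K/W
R_total = 0.02829 K/W
Q = ΔT / R_total = 196 / 0.02829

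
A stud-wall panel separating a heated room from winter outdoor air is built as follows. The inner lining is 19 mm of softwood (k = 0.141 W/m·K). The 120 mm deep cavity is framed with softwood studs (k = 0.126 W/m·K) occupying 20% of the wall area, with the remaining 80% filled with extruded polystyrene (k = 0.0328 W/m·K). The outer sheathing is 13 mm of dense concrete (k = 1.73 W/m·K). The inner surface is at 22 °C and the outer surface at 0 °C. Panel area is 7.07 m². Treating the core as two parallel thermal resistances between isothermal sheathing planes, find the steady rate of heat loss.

Q ≈ 62.8 W

Sheathing layers in series; stud and cavity paths in parallel between them.
R_inner = 0.019/(0.141×7.07) = 0.01906 K/W
R_stud  = 0.12/(0.126×0.2×7.07) = 0.6735 K/W
R_cav   = 0.12/(0.0328×0.8×7.07) = 0.6468 K/W
1/R_core = 1/R_stud + 1/R_cav → R_core = 0.33 K/W
R_outer = 0.013/(1.73×7.07) = 0.001063 K/W
R_total = 0.3501 K/W
Q = ΔT/R_total = 22/0.3501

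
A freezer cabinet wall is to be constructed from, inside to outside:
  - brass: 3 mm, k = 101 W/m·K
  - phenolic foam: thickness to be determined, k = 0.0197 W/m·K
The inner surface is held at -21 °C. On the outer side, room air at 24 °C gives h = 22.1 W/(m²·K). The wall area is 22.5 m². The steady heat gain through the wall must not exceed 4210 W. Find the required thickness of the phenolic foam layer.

Model the wall as resistances in series:
R_brass = L/(kA) = 0.003/(101×22.5) = 1.32×10^-6 K/W
R_outer film = 1/(h_o·A) = 1/(22.1×22.5) = 0.002011 K/W
Sum of the known resistances R_other = 0.002012 K/W
Required total resistance R_tot = ΔT/Q_allow = 45/4210 = 0.01069 K/W
R_phenolic foam = R_tot − R_other = 0.008676 K/W
L = R·k·A = 0.008676×0.0197×22.5

L ≈ 3.85 mm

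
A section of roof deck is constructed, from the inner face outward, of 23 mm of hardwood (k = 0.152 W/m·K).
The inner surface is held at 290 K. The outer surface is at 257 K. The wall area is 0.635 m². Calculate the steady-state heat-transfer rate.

Q ≈ 138 W

Model the wall as resistances in series:
R_hardwood = L/(kA) = 0.023/(0.152×0.635) = 0.2383 K/W
R_total = 0.2383 K/W
Q = ΔT / R_total = 33 / 0.2383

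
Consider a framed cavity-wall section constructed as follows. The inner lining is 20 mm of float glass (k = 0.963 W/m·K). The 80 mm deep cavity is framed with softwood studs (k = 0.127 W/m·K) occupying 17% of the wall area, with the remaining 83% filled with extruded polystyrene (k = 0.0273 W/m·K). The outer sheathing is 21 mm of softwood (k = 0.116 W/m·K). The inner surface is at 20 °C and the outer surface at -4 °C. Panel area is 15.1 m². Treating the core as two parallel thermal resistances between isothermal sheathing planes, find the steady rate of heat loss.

Sheathing layers in series; stud and cavity paths in parallel between them.
R_inner = 0.02/(0.963×15.1) = 0.001375 K/W
R_stud  = 0.08/(0.127×0.17×15.1) = 0.2454 K/W
R_cav   = 0.08/(0.0273×0.83×15.1) = 0.2338 K/W
1/R_core = 1/R_stud + 1/R_cav → R_core = 0.1197 K/W
R_outer = 0.021/(0.116×15.1) = 0.01199 K/W
R_total = 0.1331 K/W
Q = ΔT/R_total = 24/0.1331

Q ≈ 180 W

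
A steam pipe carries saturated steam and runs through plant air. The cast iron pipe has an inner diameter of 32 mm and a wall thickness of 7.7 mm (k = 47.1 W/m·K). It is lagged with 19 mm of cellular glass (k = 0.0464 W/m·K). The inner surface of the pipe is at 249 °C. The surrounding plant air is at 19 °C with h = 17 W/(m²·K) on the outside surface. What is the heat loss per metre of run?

q′ ≈ 103 W/m

Cylindrical conduction, so R = ln(r₂/r₁)/(2πkL) per layer, in series:
R_cast iron pipe wall = ln(23.7/16)/(2π×47.1×1) = 0.001328 K/W
R_cellular glass = ln(42.7/23.7)/(2π×0.0464×1) = 2.019 K/W
R_outer film = 1/(h_o·2πr_oL) = 1/(17×2π×0.0427×1) = 0.2193 K/W
R_total = 2.24 K/W
Q = ΔT/R_total = 230/2.24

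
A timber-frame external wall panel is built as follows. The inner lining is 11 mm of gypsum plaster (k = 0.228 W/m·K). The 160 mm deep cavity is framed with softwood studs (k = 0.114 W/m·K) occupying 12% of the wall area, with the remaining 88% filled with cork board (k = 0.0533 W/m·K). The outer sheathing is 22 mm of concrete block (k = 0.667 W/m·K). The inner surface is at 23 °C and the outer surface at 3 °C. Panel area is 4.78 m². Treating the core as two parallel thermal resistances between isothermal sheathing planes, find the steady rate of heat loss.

Sheathing layers in series; stud and cavity paths in parallel between them.
R_inner = 0.011/(0.228×4.78) = 0.01009 K/W
R_stud  = 0.16/(0.114×0.12×4.78) = 2.447 K/W
R_cav   = 0.16/(0.0533×0.88×4.78) = 0.7136 K/W
1/R_core = 1/R_stud + 1/R_cav → R_core = 0.5525 K/W
R_outer = 0.022/(0.667×4.78) = 0.0069 K/W
R_total = 0.5695 K/W
Q = ΔT/R_total = 20/0.5695

Q ≈ 35.1 W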